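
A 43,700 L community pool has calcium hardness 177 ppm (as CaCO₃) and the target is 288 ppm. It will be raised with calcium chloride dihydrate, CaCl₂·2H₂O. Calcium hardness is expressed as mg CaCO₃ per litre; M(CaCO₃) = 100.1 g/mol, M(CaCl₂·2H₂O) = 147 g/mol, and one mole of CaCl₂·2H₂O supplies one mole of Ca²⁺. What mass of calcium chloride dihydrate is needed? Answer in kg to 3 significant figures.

Hardness to add: (288 − 177) = 111 mg/L as CaCO₃ × 43,700 L = 4851 g as CaCO₃.
Moles of Ca²⁺ (1 mol Ca²⁺ ≡ 1 mol CaCO₃): 4851 / 100.1 g/mol = 48.46 mol.
Mass of CaCl₂·2H₂O: 48.46 × 147 = 7123 g.

7.12 kg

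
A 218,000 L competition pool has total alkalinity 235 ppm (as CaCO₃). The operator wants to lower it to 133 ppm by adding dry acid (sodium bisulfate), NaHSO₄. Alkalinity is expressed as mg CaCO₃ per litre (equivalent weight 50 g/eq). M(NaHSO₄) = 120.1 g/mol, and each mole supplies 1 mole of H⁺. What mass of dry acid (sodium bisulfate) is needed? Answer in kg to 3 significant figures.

Alkalinity to neutralize: (235 − 133) = 102 mg/L as CaCO₃ × 218,000 L = 22,240 g as CaCO₃.
Equivalents of H⁺ required: 22,240 ÷ 50 g/eq = 444.7 eq = 444.7 mol NaHSO₄.
Mass of NaHSO₄: 444.7 × 120.1 = 53,410 g.

53.4 kg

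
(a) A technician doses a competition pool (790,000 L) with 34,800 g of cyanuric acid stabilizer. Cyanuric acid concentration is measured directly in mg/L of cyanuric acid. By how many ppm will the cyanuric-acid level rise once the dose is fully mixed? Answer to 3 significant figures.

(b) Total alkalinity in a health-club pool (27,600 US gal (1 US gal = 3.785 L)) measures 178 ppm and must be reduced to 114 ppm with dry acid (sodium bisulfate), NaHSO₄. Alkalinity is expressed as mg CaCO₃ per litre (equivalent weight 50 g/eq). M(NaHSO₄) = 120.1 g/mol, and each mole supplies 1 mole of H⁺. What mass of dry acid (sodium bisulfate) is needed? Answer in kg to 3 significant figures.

(a) 44.1 ppm; (b) 16.1 kg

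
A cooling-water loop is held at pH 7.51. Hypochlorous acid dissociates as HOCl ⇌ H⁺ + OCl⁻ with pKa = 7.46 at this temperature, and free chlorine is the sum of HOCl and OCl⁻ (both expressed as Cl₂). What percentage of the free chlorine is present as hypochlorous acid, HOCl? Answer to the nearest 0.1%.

[OCl⁻]/[HOCl] = 10^(pH − pKa) = 10^(7.51 − 7.46) = 10^0.05 = 1.122.
Fraction as HOCl = 1 / (1 + 1.122) = 0.4712.

47.1%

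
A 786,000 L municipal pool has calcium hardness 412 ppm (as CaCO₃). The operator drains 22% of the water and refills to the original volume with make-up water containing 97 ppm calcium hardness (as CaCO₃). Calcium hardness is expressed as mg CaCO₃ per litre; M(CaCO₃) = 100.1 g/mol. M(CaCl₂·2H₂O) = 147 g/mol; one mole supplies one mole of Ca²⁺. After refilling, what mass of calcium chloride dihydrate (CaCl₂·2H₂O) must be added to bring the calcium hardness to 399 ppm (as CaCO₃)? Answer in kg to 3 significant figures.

After draining 22% and refilling: 412 × 0.78 + 97 × 0.22 = 342.7 ppm.
Deficit to target: 399 − 342.7 = 56.3 mg/L.
As CaCO₃: 56.3 mg/L × 786,000 L = 44,250 g; ÷ 100.1 = 442.1 mol Ca²⁺.
Mass: 442.1 × 147 = 64,990 g.

65.0 kg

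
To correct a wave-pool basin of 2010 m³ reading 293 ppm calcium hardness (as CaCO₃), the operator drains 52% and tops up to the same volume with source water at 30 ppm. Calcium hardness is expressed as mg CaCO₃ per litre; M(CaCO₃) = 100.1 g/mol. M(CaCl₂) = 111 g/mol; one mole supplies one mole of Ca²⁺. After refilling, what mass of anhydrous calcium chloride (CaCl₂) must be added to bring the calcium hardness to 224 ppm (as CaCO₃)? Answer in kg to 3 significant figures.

Volume: 2010 m³ = 2,010,000 L.
After draining 52% and refilling: 293 × 0.48 + 30 × 0.52 = 156.24 ppm.
Deficit to target: 224 − 156.24 = 67.76 mg/L.
As CaCO₃: 67.76 mg/L × 2,010,000 L = 136,200 g; ÷ 100.1 = 1361 mol Ca²⁺.
Mass: 1361 × 111 = 151,000 g.

151 kg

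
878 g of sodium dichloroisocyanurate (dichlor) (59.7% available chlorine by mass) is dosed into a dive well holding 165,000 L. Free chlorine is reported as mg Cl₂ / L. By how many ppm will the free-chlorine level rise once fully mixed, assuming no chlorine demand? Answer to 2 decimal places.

3.18 ppm

Available chlorine delivered: 878 g × 0.597 = 524.2 g as Cl₂.
Concentration rise: 524.2 g / 165,000 L = 3.177 mg/L = 3.18 ppm.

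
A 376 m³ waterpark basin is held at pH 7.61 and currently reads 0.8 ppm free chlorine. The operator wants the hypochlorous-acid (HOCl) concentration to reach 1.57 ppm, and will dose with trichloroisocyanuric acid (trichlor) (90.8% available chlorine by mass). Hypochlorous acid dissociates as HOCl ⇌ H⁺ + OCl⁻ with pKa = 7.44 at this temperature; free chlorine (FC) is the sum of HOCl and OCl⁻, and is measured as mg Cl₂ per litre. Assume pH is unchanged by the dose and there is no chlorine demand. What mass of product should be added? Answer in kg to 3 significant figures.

1.28 kg

Volume: 376 m³ = 376,000 L.
[OCl⁻]/[HOCl] = 10^(pH − pKa) = 10^(7.61 − 7.44) = 1.479; fraction as HOCl = 1/(1 + 1.479) = 0.4034.
Free chlorine required for 1.57 ppm HOCl: 1.57 / 0.4034 = 3.892 ppm.
FC to add: 3.892 − 0.8 = 3.092 mg/L as Cl₂.
Cl₂ equivalent: 3.092 mg/L × 376,000 L = 1163 g.
Product at 90.8% available Cl: 1163 / 0.908 = 1280 g.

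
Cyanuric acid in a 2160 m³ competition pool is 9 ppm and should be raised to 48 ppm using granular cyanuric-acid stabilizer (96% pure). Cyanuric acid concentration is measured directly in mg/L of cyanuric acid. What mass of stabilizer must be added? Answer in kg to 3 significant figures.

87.8 kg

Volume: 2160 m³ = 2,160,000 L.
CYA to add: (48 − 9) = 39 mg/L × 2,160,000 L = 84,240 g cyanuric acid.
At 96% purity: 84,240 / 0.96 = 87,750 g product.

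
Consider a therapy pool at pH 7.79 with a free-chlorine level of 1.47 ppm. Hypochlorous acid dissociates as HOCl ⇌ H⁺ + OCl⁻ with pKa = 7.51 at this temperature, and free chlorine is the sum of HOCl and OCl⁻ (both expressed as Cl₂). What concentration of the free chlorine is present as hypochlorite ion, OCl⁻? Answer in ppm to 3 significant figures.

0.964 ppm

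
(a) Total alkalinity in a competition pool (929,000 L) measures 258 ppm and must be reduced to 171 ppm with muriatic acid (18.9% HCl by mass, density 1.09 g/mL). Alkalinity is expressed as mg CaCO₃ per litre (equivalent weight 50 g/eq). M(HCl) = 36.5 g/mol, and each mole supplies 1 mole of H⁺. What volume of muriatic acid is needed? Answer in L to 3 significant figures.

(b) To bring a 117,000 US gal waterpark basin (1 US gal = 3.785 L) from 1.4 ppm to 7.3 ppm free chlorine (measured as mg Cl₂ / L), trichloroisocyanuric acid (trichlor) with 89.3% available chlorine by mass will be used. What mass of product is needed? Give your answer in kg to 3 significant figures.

(a) 286 L; (b) 2.93 kg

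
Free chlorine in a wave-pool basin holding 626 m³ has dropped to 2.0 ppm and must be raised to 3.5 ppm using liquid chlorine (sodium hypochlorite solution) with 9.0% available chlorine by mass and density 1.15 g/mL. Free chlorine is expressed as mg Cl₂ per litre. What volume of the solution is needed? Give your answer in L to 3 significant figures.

9.07 L

Volume: 626 m³ = 626,000 L.
Chlorine deficit: 3.5 − 2.0 = 1.5 ppm = 1.5 mg/L as Cl₂.
Cl₂ equivalent needed: 1.5 mg/L × 626,000 L = 939,000 mg = 939 g.
Product at 9.0% available chlorine: 939 / 0.09 = 10,430 g.
Volume at density 1.15 g/mL: 10,430 g ÷ 1.15 g/mL = 9072 mL.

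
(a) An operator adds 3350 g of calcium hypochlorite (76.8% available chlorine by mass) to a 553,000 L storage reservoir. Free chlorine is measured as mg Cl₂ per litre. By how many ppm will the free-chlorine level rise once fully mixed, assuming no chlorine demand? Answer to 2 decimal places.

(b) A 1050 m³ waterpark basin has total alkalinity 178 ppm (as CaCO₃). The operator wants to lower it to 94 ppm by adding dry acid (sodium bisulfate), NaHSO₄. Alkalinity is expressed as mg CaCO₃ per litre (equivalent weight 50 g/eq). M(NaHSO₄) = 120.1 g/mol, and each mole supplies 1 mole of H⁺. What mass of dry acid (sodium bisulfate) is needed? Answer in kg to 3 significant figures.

(a) Available chlorine delivered: 3350 g × 0.768 = 2573 g as Cl₂.
(a) Concentration rise: 2573 g / 553,000 L = 4.652 mg/L = 4.65 ppm.

(b) Volume: 1050 m³ = 1,050,000 L.
(b) Alkalinity to neutralize: (178 − 94) = 84 mg/L as CaCO₃ × 1,050,000 L = 88,200 g as CaCO₃.
(b) Equivalents of H⁺ required: 88,200 ÷ 50 g/eq = 1764 eq = 1764 mol NaHSO₄.
(b) Mass of NaHSO₄: 1764 × 120.1 = 211,900 g.

(a) 4.65 ppm; (b) 212 kg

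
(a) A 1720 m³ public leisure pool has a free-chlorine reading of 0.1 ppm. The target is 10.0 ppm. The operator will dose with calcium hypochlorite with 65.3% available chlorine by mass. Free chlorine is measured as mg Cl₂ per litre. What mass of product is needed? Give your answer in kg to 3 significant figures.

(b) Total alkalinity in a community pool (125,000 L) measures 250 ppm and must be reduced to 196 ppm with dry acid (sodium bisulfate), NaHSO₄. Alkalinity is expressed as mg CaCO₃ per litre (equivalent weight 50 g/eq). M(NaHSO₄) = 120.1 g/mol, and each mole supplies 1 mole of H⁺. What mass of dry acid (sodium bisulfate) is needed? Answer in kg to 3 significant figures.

(a) Volume: 1720 m³ = 1,720,000 L.
(a) Chlorine deficit: 10.0 − 0.1 = 9.9 ppm = 9.9 mg/L as Cl₂.
(a) Cl₂ equivalent needed: 9.9 mg/L × 1,720,000 L = 17,030,000 mg = 17,030 g.
(a) Product at 65.3% available chlorine: 17,030 / 0.653 = 26,080 g.

(b) Alkalinity to neutralize: (250 − 196) = 54 mg/L as CaCO₃ × 125,000 L = 6750 g as CaCO₃.
(b) Equivalents of H⁺ required: 6750 ÷ 50 g/eq = 135 eq = 135 mol NaHSO₄.
(b) Mass of NaHSO₄: 135 × 120.1 = 16,210 g.

(a) 26.1 kg; (b) 16.2 kg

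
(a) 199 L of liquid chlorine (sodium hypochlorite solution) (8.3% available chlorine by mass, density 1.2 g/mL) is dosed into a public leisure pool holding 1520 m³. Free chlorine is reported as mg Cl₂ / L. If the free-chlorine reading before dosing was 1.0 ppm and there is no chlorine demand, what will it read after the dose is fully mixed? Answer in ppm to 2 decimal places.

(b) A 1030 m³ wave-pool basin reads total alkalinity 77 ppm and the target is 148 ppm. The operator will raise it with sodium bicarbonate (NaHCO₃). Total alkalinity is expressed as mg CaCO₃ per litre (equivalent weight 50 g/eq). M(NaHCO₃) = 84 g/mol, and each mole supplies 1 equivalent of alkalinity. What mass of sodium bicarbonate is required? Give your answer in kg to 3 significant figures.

(a) Volume: 1520 m³ = 1,520,000 L.
(a) Mass of solution: 199 L × 1000 mL/L × 1.2 g/mL = 238,800 g.
(a) Available chlorine delivered: 238,800 g × 0.083 = 19,820 g as Cl₂.
(a) Concentration rise: 19,820 g / 1,520,000 L = 13.04 mg/L = 13.04 ppm.
(a) Final FC: 1.0 + 13.04 = 14.04 ppm.

(b) Volume: 1030 m³ = 1,030,000 L.
(b) Alkalinity to add: (148 − 77) = 71 mg/L as CaCO₃ × 1,030,000 L = 73,130 g as CaCO₃.
(b) Equivalents: 73,130 g ÷ 50 g/eq = 1463 eq.
(b) NaHCO₃ supplies 1 eq per mole → 1463 mol.
(b) Mass: 1463 mol × 84 g/mol = 122,900 g.

(a) 14.04 ppm; (b) 123 kg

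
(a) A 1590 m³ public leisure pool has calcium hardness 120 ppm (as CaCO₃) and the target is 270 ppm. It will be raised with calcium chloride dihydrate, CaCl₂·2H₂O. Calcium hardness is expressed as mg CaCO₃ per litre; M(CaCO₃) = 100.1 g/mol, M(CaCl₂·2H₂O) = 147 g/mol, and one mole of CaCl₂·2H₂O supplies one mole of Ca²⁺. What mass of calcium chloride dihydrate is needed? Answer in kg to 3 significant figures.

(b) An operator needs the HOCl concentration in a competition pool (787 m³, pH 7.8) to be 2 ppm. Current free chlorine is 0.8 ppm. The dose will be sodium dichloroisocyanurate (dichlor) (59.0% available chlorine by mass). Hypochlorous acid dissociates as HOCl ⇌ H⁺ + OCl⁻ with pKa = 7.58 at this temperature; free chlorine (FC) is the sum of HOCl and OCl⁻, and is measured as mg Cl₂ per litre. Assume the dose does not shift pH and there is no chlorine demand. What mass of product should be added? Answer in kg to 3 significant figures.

(a) Volume: 1590 m³ = 1,590,000 L.
(a) Hardness to add: (270 − 120) = 150 mg/L as CaCO₃ × 1,590,000 L = 238,500 g as CaCO₃.
(a) Moles of Ca²⁺ (1 mol Ca²⁺ ≡ 1 mol CaCO₃): 238,500 / 100.1 g/mol = 2383 mol.
(a) Mass of CaCl₂·2H₂O: 2383 × 147 = 350,200 g.

(b) Volume: 787 m³ = 787,000 L.
(b) [OCl⁻]/[HOCl] = 10^(pH − pKa) = 10^(7.8 − 7.58) = 1.66; fraction as HOCl = 1/(1 + 1.66) = 0.376.
(b) Free chlorine required for 2 ppm HOCl: 2 / 0.376 = 5.319 ppm.
(b) FC to add: 5.319 − 0.8 = 4.519 mg/L as Cl₂.
(b) Cl₂ equivalent: 4.519 mg/L × 787,000 L = 3557 g.
(b) Product at 59.0% available Cl: 3557 / 0.59 = 6028 g.

(a) 350 kg; (b) 6.03 kg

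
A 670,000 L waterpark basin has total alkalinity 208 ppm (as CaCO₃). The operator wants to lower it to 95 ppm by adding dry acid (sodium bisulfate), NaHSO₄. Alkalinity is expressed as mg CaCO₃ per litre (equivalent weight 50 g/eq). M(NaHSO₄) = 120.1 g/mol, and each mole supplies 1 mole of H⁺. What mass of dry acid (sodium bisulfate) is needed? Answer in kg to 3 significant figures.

182 kg

Alkalinity to neutralize: (208 − 95) = 113 mg/L as CaCO₃ × 670,000 L = 75,710 g as CaCO₃.
Equivalents of H⁺ required: 75,710 ÷ 50 g/eq = 1514 eq = 1514 mol NaHSO₄.
Mass of NaHSO₄: 1514 × 120.1 = 181,900 g.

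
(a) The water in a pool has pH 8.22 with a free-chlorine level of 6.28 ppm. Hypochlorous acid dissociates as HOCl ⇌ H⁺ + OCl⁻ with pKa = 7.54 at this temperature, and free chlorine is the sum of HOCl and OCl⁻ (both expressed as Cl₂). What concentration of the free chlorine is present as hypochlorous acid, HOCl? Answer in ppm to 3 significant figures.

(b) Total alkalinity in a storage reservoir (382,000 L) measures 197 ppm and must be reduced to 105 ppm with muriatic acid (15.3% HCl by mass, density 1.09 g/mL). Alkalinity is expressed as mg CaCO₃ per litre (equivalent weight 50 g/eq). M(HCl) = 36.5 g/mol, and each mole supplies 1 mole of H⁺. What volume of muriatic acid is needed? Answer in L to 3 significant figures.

(a) [OCl⁻]/[HOCl] = 10^(pH − pKa) = 10^(8.22 − 7.54) = 10^0.68 = 4.786.
(a) Fraction as HOCl = 1 / (1 + 4.786) = 0.1728.
(a) HOCl = 0.1728 × 6.28 ppm = 1.085 ppm.

(b) Alkalinity to neutralize: (197 − 105) = 92 mg/L as CaCO₃ × 382,000 L = 35,140 g as CaCO₃.
(b) Equivalents of H⁺ required: 35,140 ÷ 50 g/eq = 702.9 eq = 702.9 mol HCl.
(b) Mass of HCl: 702.9 × 36.5 = 25,660 g.
(b) Mass of 15.3% solution: 25,660 / 0.153 = 167,700 g.
(b) Volume: 167,700 g ÷ 1.09 g/mL = 153,800 mL.

(a) 1.09 ppm; (b) 154 L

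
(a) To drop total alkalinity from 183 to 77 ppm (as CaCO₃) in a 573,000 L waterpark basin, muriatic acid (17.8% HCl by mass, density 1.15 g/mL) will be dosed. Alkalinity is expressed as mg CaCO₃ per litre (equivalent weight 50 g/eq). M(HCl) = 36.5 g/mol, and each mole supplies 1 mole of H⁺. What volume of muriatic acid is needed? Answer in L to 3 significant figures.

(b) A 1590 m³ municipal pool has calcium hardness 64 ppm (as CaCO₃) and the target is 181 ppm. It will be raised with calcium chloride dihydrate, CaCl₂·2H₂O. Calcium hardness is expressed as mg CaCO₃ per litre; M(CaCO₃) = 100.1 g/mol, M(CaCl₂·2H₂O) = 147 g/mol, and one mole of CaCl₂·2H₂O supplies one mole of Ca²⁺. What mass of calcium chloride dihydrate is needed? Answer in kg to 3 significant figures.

(a) 217 L; (b) 273 kg

(a) Alkalinity to neutralize: (183 − 77) = 106 mg/L as CaCO₃ × 573,000 L = 60,740 g as CaCO₃.
(a) Equivalents of H⁺ required: 60,740 ÷ 50 g/eq = 1215 eq = 1215 mol HCl.
(a) Mass of HCl: 1215 × 36.5 = 44,340 g.
(a) Mass of 17.8% solution: 44,340 / 0.178 = 249,100 g.
(a) Volume: 249,100 g ÷ 1.15 g/mL = 216,600 mL.

(b) Volume: 1590 m³ = 1,590,000 L.
(b) Hardness to add: (181 − 64) = 117 mg/L as CaCO₃ × 1,590,000 L = 186,000 g as CaCO₃.
(b) Moles of Ca²⁺ (1 mol Ca²⁺ ≡ 1 mol CaCO₃): 186,000 / 100.1 g/mol = 1858 mol.
(b) Mass of CaCl₂·2H₂O: 1858 × 147 = 273,200 g.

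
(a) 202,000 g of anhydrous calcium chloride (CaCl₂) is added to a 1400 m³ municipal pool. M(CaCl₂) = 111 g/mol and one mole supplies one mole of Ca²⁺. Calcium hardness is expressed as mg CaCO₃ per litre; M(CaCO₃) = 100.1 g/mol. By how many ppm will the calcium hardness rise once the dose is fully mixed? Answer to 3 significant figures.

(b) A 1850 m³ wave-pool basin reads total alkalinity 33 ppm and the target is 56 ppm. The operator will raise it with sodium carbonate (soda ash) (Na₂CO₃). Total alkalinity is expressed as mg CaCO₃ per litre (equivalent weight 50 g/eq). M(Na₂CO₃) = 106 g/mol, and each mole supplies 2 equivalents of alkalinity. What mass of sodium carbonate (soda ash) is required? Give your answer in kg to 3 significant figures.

(a) 130 ppm; (b) 45.1 kg

(a) Volume: 1400 m³ = 1,400,000 L.
(a) Moles of Ca²⁺: 202,000 g ÷ 111 g/mol = 1820 mol.
(a) As CaCO₃: 1820 mol × 100.1 g/mol = 182,200 g.
(a) Rise: 182,200 g / 1,400,000 L × 1000 = 130.1 mg/L.

(b) Volume: 1850 m³ = 1,850,000 L.
(b) Alkalinity to add: (56 − 33) = 23 mg/L as CaCO₃ × 1,850,000 L = 42,550 g as CaCO₃.
(b) Equivalents: 42,550 g ÷ 50 g/eq = 851 eq.
(b) Each mole of Na₂CO₃ supplies 2 eq, so 851 / 2 = 425.5 mol.
(b) Mass: 425.5 mol × 106 g/mol = 45,100 g.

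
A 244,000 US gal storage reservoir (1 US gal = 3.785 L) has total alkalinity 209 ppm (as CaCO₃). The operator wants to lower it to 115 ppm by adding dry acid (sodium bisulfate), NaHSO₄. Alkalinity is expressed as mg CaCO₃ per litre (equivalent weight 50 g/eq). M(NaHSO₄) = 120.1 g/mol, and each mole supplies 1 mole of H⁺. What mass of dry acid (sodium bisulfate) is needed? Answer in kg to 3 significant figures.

Volume: 244,000 US gal × 3.785 L/gal = 923,540 L.
Alkalinity to neutralize: (209 − 115) = 94 mg/L as CaCO₃ × 923,540 L = 86,810 g as CaCO₃.
Equivalents of H⁺ required: 86,810 ÷ 50 g/eq = 1736 eq = 1736 mol NaHSO₄.
Mass of NaHSO₄: 1736 × 120.1 = 208,500 g.

209 kg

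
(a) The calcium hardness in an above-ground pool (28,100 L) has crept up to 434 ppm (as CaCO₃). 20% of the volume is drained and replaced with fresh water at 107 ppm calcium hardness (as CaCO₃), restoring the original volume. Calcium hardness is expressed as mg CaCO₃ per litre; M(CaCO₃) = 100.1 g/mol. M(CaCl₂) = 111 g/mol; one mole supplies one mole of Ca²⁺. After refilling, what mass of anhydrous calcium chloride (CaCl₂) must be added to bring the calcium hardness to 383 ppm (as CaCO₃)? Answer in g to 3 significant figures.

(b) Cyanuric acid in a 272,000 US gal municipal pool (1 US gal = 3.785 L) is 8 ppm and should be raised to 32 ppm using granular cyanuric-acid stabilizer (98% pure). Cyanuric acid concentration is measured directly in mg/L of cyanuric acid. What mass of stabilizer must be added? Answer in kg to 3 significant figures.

(a) After draining 20% and refilling: 434 × 0.80 + 107 × 0.20 = 368.6 ppm.
(a) Deficit to target: 383 − 368.6 = 14.4 mg/L.
(a) As CaCO₃: 14.4 mg/L × 28,100 L = 404.6 g; ÷ 100.1 = 4.042 mol Ca²⁺.
(a) Mass: 4.042 × 111 = 448.7 g.

(b) Volume: 272,000 US gal × 3.785 L/gal = 1,029,520 L.
(b) CYA to add: (32 − 8) = 24 mg/L × 1,029,520 L = 24,710 g cyanuric acid.
(b) At 98% purity: 24,710 / 0.98 = 25,210 g product.

(a) 449 g; (b) 25.2 kg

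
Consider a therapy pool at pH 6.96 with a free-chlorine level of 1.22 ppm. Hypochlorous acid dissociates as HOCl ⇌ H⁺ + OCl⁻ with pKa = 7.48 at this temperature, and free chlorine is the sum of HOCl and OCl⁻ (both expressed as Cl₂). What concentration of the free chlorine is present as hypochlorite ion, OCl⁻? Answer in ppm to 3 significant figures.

0.283 ppm

[OCl⁻]/[HOCl] = 10^(pH − pKa) = 10^(6.96 − 7.48) = 10^-0.52 = 0.302.
Fraction as HOCl = 1 / (1 + 0.302) = 0.7681.
OCl⁻ = (1 − 0.7681) × 1.22 ppm = 0.283 ppm.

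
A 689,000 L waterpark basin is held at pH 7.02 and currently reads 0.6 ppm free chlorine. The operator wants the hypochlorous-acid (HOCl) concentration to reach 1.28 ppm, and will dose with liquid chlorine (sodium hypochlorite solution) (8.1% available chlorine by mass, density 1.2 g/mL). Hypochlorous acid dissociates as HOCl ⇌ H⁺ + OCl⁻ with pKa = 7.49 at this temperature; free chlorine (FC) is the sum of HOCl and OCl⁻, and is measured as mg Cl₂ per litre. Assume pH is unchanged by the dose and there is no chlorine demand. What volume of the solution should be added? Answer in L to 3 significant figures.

7.89 L

[OCl⁻]/[HOCl] = 10^(pH − pKa) = 10^(7.02 − 7.49) = 0.3388; fraction as HOCl = 1/(1 + 0.3388) = 0.7469.
Free chlorine required for 1.28 ppm HOCl: 1.28 / 0.7469 = 1.714 ppm.
FC to add: 1.714 − 0.6 = 1.114 mg/L as Cl₂.
Cl₂ equivalent: 1.114 mg/L × 689,000 L = 767.4 g.
Product at 8.1% available Cl: 767.4 / 0.081 = 9473 g.
Volume: 9473 g ÷ 1.2 g/mL = 7895 mL.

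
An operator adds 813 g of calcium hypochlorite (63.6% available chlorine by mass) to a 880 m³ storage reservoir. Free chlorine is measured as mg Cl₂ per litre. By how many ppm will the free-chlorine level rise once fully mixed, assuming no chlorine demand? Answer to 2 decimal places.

Volume: 880 m³ = 880,000 L.
Available chlorine delivered: 813 g × 0.636 = 517.1 g as Cl₂.
Concentration rise: 517.1 g / 880,000 L = 0.5876 mg/L = 0.59 ppm.

0.59 ppm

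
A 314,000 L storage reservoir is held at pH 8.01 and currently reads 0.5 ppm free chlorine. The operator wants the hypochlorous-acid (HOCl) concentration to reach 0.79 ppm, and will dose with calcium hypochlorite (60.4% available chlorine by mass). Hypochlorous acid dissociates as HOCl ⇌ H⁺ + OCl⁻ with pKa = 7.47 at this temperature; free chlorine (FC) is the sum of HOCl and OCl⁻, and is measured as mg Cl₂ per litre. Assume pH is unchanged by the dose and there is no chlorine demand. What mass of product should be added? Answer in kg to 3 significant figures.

[OCl⁻]/[HOCl] = 10^(pH − pKa) = 10^(8.01 − 7.47) = 3.467; fraction as HOCl = 1/(1 + 3.467) = 0.2238.
Free chlorine required for 0.79 ppm HOCl: 0.79 / 0.2238 = 3.529 ppm.
FC to add: 3.529 − 0.5 = 3.029 mg/L as Cl₂.
Cl₂ equivalent: 3.029 mg/L × 314,000 L = 951.2 g.
Product at 60.4% available Cl: 951.2 / 0.604 = 1575 g.

1.57 kg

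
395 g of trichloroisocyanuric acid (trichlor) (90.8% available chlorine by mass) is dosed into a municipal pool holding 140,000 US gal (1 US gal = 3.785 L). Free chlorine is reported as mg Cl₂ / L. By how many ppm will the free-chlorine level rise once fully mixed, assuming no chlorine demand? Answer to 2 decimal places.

Volume: 140,000 US gal × 3.785 L/gal = 529,900 L.
Available chlorine delivered: 395 g × 0.908 = 358.7 g as Cl₂.
Concentration rise: 358.7 g / 529,900 L = 0.6768 mg/L = 0.68 ppm.

0.68 ppm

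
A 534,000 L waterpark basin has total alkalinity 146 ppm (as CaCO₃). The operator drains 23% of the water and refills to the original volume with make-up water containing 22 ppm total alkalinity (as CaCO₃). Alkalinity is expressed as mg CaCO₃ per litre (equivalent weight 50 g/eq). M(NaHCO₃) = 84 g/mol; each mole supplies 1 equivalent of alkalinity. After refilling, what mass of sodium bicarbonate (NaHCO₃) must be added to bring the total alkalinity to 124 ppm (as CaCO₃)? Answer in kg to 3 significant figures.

After draining 23% and refilling: 146 × 0.77 + 22 × 0.23 = 117.48 ppm.
Deficit to target: 124 − 117.48 = 6.52 mg/L.
As CaCO₃: 6.52 mg/L × 534,000 L = 3482 g; ÷ 50 g/eq ÷ 1 = 69.63 mol NaHCO₃.
Mass: 69.63 × 84 = 5849 g.

5.85 kg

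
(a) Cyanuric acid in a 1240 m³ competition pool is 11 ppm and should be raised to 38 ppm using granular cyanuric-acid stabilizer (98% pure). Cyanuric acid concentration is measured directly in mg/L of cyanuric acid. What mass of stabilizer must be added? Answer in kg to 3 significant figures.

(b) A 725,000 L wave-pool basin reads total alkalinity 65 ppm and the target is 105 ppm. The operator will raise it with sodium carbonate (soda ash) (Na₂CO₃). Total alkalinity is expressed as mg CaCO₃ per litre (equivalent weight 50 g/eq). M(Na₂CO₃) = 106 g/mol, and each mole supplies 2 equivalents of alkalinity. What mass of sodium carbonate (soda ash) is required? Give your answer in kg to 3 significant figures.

(a) Volume: 1240 m³ = 1,240,000 L.
(a) CYA to add: (38 − 11) = 27 mg/L × 1,240,000 L = 33,480 g cyanuric acid.
(a) At 98% purity: 33,480 / 0.98 = 34,160 g product.

(b) Alkalinity to add: (105 − 65) = 40 mg/L as CaCO₃ × 725,000 L = 29,000 g as CaCO₃.
(b) Equivalents: 29,000 g ÷ 50 g/eq = 580 eq.
(b) Each mole of Na₂CO₃ supplies 2 eq, so 580 / 2 = 290 mol.
(b) Mass: 290 mol × 106 g/mol = 30,740 g.

(a) 34.2 kg; (b) 30.7 kg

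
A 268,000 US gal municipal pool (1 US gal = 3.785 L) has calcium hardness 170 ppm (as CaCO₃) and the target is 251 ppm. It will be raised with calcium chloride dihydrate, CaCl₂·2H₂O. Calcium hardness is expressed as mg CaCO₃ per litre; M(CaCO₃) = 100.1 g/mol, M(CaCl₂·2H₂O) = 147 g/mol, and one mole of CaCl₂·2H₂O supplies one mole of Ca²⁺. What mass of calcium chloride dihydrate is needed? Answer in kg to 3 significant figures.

Volume: 268,000 US gal × 3.785 L/gal = 1,014,380 L.
Hardness to add: (251 − 170) = 81 mg/L as CaCO₃ × 1,014,380 L = 82,160 g as CaCO₃.
Moles of Ca²⁺ (1 mol Ca²⁺ ≡ 1 mol CaCO₃): 82,160 / 100.1 g/mol = 820.8 mol.
Mass of CaCl₂·2H₂O: 820.8 × 147 = 120,700 g.

121 kg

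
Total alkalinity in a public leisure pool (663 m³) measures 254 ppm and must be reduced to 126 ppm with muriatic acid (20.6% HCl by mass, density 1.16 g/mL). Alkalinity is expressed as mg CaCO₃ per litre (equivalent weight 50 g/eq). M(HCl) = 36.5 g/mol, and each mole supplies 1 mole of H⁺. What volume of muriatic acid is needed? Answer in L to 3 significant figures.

259 L

Volume: 663 m³ = 663,000 L.
Alkalinity to neutralize: (254 − 126) = 128 mg/L as CaCO₃ × 663,000 L = 84,860 g as CaCO₃.
Equivalents of H⁺ required: 84,860 ÷ 50 g/eq = 1697 eq = 1697 mol HCl.
Mass of HCl: 1697 × 36.5 = 61,950 g.
Mass of 20.6% solution: 61,950 / 0.206 = 300,700 g.
Volume: 300,700 g ÷ 1.16 g/mL = 259,300 mL.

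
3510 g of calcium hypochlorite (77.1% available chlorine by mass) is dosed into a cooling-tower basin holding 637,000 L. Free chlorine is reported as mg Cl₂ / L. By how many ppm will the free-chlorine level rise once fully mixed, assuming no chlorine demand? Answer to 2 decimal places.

4.25 ppm

Available chlorine delivered: 3510 g × 0.771 = 2706 g as Cl₂.
Concentration rise: 2706 g / 637,000 L = 4.248 mg/L = 4.25 ppm.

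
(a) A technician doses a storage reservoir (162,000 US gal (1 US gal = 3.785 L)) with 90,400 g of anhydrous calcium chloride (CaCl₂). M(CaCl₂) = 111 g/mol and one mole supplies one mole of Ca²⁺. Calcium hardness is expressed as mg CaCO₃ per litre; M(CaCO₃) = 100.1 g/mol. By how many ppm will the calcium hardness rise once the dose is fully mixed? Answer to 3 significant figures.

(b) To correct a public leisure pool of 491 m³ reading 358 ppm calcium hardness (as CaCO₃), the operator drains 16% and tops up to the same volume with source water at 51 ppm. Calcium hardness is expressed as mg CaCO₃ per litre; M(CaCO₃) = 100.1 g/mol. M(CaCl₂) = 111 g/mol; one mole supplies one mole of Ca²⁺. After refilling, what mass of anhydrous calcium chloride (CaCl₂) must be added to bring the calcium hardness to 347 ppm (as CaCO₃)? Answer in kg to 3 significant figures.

(a) Volume: 162,000 US gal × 3.785 L/gal = 613,170 L.
(a) Moles of Ca²⁺: 90,400 g ÷ 111 g/mol = 814.4 mol.
(a) As CaCO₃: 814.4 mol × 100.1 g/mol = 81,520 g.
(a) Rise: 81,520 g / 613,170 L × 1000 = 133 mg/L.

(b) Volume: 491 m³ = 491,000 L.
(b) After draining 16% and refilling: 358 × 0.84 + 51 × 0.16 = 308.88 ppm.
(b) Deficit to target: 347 − 308.88 = 38.12 mg/L.
(b) As CaCO₃: 38.12 mg/L × 491,000 L = 18,720 g; ÷ 100.1 = 187 mol Ca²⁺.
(b) Mass: 187 × 111 = 20,760 g.

(a) 133 ppm; (b) 20.8 kg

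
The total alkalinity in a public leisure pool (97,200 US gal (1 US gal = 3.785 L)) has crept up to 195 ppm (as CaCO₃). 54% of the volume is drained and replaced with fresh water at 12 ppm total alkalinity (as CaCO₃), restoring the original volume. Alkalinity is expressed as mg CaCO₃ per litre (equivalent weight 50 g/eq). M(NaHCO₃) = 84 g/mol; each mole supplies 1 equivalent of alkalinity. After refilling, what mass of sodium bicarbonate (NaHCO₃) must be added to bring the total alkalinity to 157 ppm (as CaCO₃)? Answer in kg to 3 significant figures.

Volume: 97,200 US gal × 3.785 L/gal = 367,902 L.
After draining 54% and refilling: 195 × 0.46 + 12 × 0.54 = 96.18 ppm.
Deficit to target: 157 − 96.18 = 60.82 mg/L.
As CaCO₃: 60.82 mg/L × 367,902 L = 22,380 g; ÷ 50 g/eq ÷ 1 = 447.5 mol NaHCO₃.
Mass: 447.5 × 84 = 37,590 g.

37.6 kg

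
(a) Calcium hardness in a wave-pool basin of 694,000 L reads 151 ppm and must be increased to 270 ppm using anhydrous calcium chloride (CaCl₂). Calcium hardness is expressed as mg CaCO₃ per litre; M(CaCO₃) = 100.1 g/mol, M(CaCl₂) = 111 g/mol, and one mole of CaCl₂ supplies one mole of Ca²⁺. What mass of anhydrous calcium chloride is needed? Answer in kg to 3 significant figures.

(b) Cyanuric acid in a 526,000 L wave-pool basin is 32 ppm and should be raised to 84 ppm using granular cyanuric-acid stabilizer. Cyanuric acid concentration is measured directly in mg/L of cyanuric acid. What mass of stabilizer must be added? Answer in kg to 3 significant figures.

(a) Hardness to add: (270 − 151) = 119 mg/L as CaCO₃ × 694,000 L = 82,590 g as CaCO₃.
(a) Moles of Ca²⁺ (1 mol Ca²⁺ ≡ 1 mol CaCO₃): 82,590 / 100.1 g/mol = 825 mol.
(a) Mass of CaCl₂: 825 × 111 = 91,580 g.

(b) CYA to add: (84 − 32) = 52 mg/L × 526,000 L = 27,350 g cyanuric acid.

(a) 91.6 kg; (b) 27.4 kg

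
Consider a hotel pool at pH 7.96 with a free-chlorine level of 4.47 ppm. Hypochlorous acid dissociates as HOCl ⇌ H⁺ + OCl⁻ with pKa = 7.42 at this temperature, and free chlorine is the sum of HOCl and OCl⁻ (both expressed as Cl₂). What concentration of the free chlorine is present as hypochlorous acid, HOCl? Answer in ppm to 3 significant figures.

[OCl⁻]/[HOCl] = 10^(pH − pKa) = 10^(7.96 − 7.42) = 10^0.54 = 3.467.
Fraction as HOCl = 1 / (1 + 3.467) = 0.2238.
HOCl = 0.2238 × 4.47 ppm = 1.001 ppm.

1.00 ppm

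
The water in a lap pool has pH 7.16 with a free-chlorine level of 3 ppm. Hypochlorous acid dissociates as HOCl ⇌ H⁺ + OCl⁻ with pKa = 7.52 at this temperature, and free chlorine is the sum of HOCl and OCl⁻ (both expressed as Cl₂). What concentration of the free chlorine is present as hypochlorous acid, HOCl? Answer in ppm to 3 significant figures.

[OCl⁻]/[HOCl] = 10^(pH − pKa) = 10^(7.16 − 7.52) = 10^-0.36 = 0.4365.
Fraction as HOCl = 1 / (1 + 0.4365) = 0.6961.
HOCl = 0.6961 × 3 ppm = 2.088 ppm.

2.09 ppm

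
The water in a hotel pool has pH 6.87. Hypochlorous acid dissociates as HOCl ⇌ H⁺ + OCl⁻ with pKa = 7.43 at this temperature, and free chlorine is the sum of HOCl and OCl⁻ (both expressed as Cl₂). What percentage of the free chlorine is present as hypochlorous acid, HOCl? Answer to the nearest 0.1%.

78.4%

[OCl⁻]/[HOCl] = 10^(pH − pKa) = 10^(6.87 − 7.43) = 10^-0.56 = 0.2754.
Fraction as HOCl = 1 / (1 + 0.2754) = 0.7841.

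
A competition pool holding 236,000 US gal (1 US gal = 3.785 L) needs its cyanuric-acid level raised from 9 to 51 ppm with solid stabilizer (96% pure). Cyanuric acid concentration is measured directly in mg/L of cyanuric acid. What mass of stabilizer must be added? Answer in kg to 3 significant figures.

39.1 kg

Volume: 236,000 US gal × 3.785 L/gal = 893,260 L.
CYA to add: (51 − 9) = 42 mg/L × 893,260 L = 37,520 g cyanuric acid.
At 96% purity: 37,520 / 0.96 = 39,080 g product.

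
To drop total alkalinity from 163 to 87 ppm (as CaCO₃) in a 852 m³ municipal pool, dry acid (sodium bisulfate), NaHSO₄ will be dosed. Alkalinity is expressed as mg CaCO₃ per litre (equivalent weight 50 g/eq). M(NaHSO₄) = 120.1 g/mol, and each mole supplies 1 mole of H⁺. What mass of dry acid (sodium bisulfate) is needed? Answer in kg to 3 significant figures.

Volume: 852 m³ = 852,000 L.
Alkalinity to neutralize: (163 − 87) = 76 mg/L as CaCO₃ × 852,000 L = 64,750 g as CaCO₃.
Equivalents of H⁺ required: 64,750 ÷ 50 g/eq = 1295 eq = 1295 mol NaHSO₄.
Mass of NaHSO₄: 1295 × 120.1 = 155,500 g.

156 kg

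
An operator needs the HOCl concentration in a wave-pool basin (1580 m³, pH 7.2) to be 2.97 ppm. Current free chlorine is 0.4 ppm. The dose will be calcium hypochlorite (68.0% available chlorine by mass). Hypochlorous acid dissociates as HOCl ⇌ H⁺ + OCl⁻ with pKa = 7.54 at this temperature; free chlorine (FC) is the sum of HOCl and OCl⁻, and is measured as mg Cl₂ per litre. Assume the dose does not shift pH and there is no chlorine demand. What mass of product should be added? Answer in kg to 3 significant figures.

9.13 kg

Volume: 1580 m³ = 1,580,000 L.
[OCl⁻]/[HOCl] = 10^(pH − pKa) = 10^(7.2 − 7.54) = 0.4571; fraction as HOCl = 1/(1 + 0.4571) = 0.6863.
Free chlorine required for 2.97 ppm HOCl: 2.97 / 0.6863 = 4.328 ppm.
FC to add: 4.328 − 0.4 = 3.928 mg/L as Cl₂.
Cl₂ equivalent: 3.928 mg/L × 1,580,000 L = 6206 g.
Product at 68.0% available Cl: 6206 / 0.68 = 9126 g.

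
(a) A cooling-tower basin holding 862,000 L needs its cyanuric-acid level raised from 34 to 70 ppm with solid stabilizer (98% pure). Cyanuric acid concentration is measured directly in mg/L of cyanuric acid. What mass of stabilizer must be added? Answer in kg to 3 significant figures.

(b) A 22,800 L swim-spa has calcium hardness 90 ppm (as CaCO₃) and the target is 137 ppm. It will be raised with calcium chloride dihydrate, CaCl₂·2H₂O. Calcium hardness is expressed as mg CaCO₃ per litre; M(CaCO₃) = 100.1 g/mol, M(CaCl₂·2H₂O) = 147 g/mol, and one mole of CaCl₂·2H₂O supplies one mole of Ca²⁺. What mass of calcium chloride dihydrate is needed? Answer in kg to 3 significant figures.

(a) CYA to add: (70 − 34) = 36 mg/L × 862,000 L = 31,030 g cyanuric acid.
(a) At 98% purity: 31,030 / 0.98 = 31,670 g product.

(b) Hardness to add: (137 − 90) = 47 mg/L as CaCO₃ × 22,800 L = 1072 g as CaCO₃.
(b) Moles of Ca²⁺ (1 mol Ca²⁺ ≡ 1 mol CaCO₃): 1072 / 100.1 g/mol = 10.71 mol.
(b) Mass of CaCl₂·2H₂O: 10.71 × 147 = 1574 g.

(a) 31.7 kg; (b) 1.57 kg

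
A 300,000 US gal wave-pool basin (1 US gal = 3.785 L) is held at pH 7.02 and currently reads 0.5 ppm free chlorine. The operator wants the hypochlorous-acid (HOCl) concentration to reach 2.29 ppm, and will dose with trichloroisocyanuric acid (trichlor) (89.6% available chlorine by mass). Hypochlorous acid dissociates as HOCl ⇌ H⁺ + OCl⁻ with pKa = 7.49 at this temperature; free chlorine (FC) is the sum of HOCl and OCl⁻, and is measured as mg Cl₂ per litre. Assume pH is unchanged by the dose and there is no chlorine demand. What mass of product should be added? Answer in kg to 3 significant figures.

3.25 kg

Volume: 300,000 US gal × 3.785 L/gal = 1,135,500 L.
[OCl⁻]/[HOCl] = 10^(pH − pKa) = 10^(7.02 − 7.49) = 0.3388; fraction as HOCl = 1/(1 + 0.3388) = 0.7469.
Free chlorine required for 2.29 ppm HOCl: 2.29 / 0.7469 = 3.066 ppm.
FC to add: 3.066 − 0.5 = 2.566 mg/L as Cl₂.
Cl₂ equivalent: 2.566 mg/L × 1,135,500 L = 2914 g.
Product at 89.6% available Cl: 2914 / 0.896 = 3252 g.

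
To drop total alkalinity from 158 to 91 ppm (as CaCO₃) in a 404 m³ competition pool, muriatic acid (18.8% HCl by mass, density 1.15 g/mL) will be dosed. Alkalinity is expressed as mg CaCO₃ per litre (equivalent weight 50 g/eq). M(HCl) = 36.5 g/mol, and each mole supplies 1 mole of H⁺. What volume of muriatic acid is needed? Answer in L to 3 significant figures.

Volume: 404 m³ = 404,000 L.
Alkalinity to neutralize: (158 − 91) = 67 mg/L as CaCO₃ × 404,000 L = 27,070 g as CaCO₃.
Equivalents of H⁺ required: 27,070 ÷ 50 g/eq = 541.4 eq = 541.4 mol HCl.
Mass of HCl: 541.4 × 36.5 = 19,760 g.
Mass of 18.8% solution: 19,760 / 0.188 = 105,100 g.
Volume: 105,100 g ÷ 1.15 g/mL = 91,400 mL.

91.4 L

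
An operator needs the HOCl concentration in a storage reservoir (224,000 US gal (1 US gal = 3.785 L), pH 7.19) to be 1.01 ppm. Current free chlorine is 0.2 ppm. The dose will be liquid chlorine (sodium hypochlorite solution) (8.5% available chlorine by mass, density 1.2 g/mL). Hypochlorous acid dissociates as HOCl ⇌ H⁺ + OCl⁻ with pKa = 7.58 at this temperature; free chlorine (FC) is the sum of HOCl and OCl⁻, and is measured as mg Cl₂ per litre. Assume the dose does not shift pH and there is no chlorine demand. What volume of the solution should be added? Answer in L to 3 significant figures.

Volume: 224,000 US gal × 3.785 L/gal = 847,840 L.
[OCl⁻]/[HOCl] = 10^(pH − pKa) = 10^(7.19 − 7.58) = 0.4074; fraction as HOCl = 1/(1 + 0.4074) = 0.7105.
Free chlorine required for 1.01 ppm HOCl: 1.01 / 0.7105 = 1.421 ppm.
FC to add: 1.421 − 0.2 = 1.221 mg/L as Cl₂.
Cl₂ equivalent: 1.221 mg/L × 847,840 L = 1036 g.
Product at 8.5% available Cl: 1036 / 0.085 = 12,180 g.
Volume: 12,180 g ÷ 1.2 g/mL = 10,150 mL.

10.2 L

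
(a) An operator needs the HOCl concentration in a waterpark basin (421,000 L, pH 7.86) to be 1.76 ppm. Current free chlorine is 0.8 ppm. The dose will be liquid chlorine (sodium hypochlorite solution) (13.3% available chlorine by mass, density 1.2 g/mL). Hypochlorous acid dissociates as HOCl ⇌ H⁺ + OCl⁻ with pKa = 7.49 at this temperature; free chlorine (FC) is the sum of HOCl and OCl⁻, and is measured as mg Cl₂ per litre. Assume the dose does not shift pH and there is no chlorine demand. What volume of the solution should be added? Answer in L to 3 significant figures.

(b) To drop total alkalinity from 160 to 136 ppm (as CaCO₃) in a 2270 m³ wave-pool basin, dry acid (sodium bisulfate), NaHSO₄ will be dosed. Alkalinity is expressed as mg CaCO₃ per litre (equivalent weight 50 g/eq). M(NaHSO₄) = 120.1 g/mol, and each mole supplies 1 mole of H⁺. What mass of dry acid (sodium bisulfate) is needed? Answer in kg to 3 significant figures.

(a) 13.4 L; (b) 131 kg

(a) [OCl⁻]/[HOCl] = 10^(pH − pKa) = 10^(7.86 − 7.49) = 2.344; fraction as HOCl = 1/(1 + 2.344) = 0.299.
(a) Free chlorine required for 1.76 ppm HOCl: 1.76 / 0.299 = 5.886 ppm.
(a) FC to add: 5.886 − 0.8 = 5.086 mg/L as Cl₂.
(a) Cl₂ equivalent: 5.086 mg/L × 421,000 L = 2141 g.
(a) Product at 13.3% available Cl: 2141 / 0.133 = 16,100 g.
(a) Volume: 16,100 g ÷ 1.2 g/mL = 13,420 mL.

(b) Volume: 2270 m³ = 2,270,000 L.
(b) Alkalinity to neutralize: (160 − 136) = 24 mg/L as CaCO₃ × 2,270,000 L = 54,480 g as CaCO₃.
(b) Equivalents of H⁺ required: 54,480 ÷ 50 g/eq = 1090 eq = 1090 mol NaHSO₄.
(b) Mass of NaHSO₄: 1090 × 120.1 = 130,900 g.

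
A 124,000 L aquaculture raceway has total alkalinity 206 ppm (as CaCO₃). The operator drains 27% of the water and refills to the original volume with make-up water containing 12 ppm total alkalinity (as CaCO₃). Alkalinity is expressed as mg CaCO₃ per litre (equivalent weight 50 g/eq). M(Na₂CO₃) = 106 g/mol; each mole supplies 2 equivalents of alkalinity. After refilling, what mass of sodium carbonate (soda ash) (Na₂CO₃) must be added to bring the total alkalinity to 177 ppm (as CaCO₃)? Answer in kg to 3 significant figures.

After draining 27% and refilling: 206 × 0.73 + 12 × 0.27 = 153.62 ppm.
Deficit to target: 177 − 153.62 = 23.38 mg/L.
As CaCO₃: 23.38 mg/L × 124,000 L = 2899 g; ÷ 50 g/eq ÷ 2 = 28.99 mol Na₂CO₃.
Mass: 28.99 × 106 = 3073 g.

3.07 kg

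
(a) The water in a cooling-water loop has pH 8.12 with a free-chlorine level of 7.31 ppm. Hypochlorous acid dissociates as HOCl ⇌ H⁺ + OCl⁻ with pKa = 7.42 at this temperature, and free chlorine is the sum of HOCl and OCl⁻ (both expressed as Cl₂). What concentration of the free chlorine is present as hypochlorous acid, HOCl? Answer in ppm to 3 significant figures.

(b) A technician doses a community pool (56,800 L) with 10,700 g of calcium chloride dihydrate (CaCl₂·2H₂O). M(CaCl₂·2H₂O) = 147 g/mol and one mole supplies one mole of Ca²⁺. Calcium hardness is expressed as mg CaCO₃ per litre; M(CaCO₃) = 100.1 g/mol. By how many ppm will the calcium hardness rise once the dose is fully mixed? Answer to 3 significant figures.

(a) 1.22 ppm; (b) 128 ppm

(a) [OCl⁻]/[HOCl] = 10^(pH − pKa) = 10^(8.12 − 7.42) = 10^0.70 = 5.012.
(a) Fraction as HOCl = 1 / (1 + 5.012) = 0.1663.
(a) HOCl = 0.1663 × 7.31 ppm = 1.216 ppm.

(b) Moles of Ca²⁺: 10,700 g ÷ 147 g/mol = 72.79 mol.
(b) As CaCO₃: 72.79 mol × 100.1 g/mol = 7286 g.
(b) Rise: 7286 g / 56,800 L × 1000 = 128.3 mg/L.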